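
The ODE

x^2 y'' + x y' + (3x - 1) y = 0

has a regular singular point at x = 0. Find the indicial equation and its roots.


Divide by x^2 to reach normal form y'' + P_1(x) y' + P_2(x) y = 0 with P_1(x) = 1/x and P_2(x) = 3/x - 1/x^2.
x = 0 is a singular point because the y'-coefficient 1/x has a pole at x = 0 and the y-coefficient 3/x - 1/x^2 has a pole at x = 0.
It is a regular singular point because x P_1(x) = p(x) = 1 and x^2 P_2(x) = q(x) = 3x - 1 are polynomials, hence analytic at x = 0.
p(0) = 1,  q(0) = -1.
Indicial equation: r(r-1) + p(0) r + q(0) = 0, i.e. r^2 + (p(0) - 1) r + q(0) = 0, i.e. r^2 - 1 = 0.
Discriminant: (0)^2 - 4(-1) = 4, so r = (0 ± 2)/2.
Solving: r_1 = 1, r_2 = -1.

indicial: r^2 - 1 = 0; roots r_1 = 1, r_2 = -1


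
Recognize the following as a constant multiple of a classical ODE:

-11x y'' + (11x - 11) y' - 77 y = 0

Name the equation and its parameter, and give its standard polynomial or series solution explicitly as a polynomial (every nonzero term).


All three coefficients share the factor -11; dividing through by -11 gives  x y'' + (1 - x) y' + 7 y = 0.
This matches the Laguerre equation x y'' + (1 - x) y' + n y = 0 with n = 7; the polynomial solution is L_7(x).
With y = sum_k a_k x^k, matching x^k gives (k+1)k a_{k+1} + (k+1) a_{k+1} - k a_k + n a_k = 0, i.e. (k+1)^2 a_{k+1} = (k - n) a_k = (k - 7) a_k. The right side vanishes at k = 7, so the series terminates at degree 7.
Standard normalization L_n(0) = 1 gives a_0 = 1. Work upward with a_{k+1} = (k - 7) a_k / (k+1)^2:
  a_1 = (0 - 7)(1) / 1^2 = -7/1 = -7
  a_2 = (1 - 7)(-7) / 2^2 = 42/4 = 21/2
  a_3 = (2 - 7)(21/2) / 3^2 = (-105/2)/9 = -35/6
  a_4 = (3 - 7)(-35/6) / 4^2 = (70/3)/16 = 35/24
  a_5 = (4 - 7)(35/24) / 5^2 = (-35/8)/25 = -7/40
  a_6 = (5 - 7)(-7/40) / 6^2 = (7/20)/36 = 7/720
  a_7 = (6 - 7)(7/720) / 7^2 = (-7/720)/49 = -1/5040
Hence L_7(x) = -x^7/5040 + 7 x^6/720 - 7 x^5/40 + 35 x^4/24 - 35 x^3/6 + 21 x^2/2 - 7 x + 1.

L_7(x); series = -x^7/5040 + 7 x^6/720 - 7 x^5/40 + 35 x^4/24 - 35 x^3/6 + 21 x^2/2 - 7 x + 1


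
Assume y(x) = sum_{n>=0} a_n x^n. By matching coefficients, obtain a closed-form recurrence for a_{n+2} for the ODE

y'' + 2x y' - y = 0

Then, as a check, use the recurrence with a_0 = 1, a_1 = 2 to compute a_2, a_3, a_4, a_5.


Substitute y = sum_n a_n x^n.
y''(x) has coefficient (n+2)(n+1) a_{n+2} at x^n;
2 x y'(x) has coefficient 2 n a_n at x^n (shift);
-y(x) has coefficient -1 a_n at x^n.
Matching x^n: (n+2)(n+1) a_{n+2} + (2n - 1) a_n = 0.
Thus a_{n+2} = (-2n + 1) / ((n+1)(n+2)) * a_n.

Check with a_0 = 1, a_1 = 2 (apply the recurrence for n = 0, 1, 2, 3): a_0 = 1, a_1 = 2, a_2 = 1/2, a_3 = -1/3, a_4 = -1/8, a_5 = 1/12.

a_(n+2) = (-2n + 1) / ((n+1)(n+2)) * a_n; check: a_0 = 1, a_1 = 2, a_2 = 1/2, a_3 = -1/3, a_4 = -1/8, a_5 = 1/12


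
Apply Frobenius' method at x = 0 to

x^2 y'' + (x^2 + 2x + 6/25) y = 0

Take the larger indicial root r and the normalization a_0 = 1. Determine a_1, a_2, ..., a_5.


Write in Frobenius form y'' + (p(x)/x) y' + (q(x)/x^2) y = 0:
  p(x) = 0,  q(x) = x^2 + 2x + 6/25.
Indicial equation: r(r-1) + (0) r + (6/25) = 0 -> roots r_1 = 3/5, r_2 = 2/5.
Take r = r_1 = 3/5. Let y(x) = x^r sum_{n>=0} a_n x^n with a_0 = 1.
Substitute y = x^r sum a_n x^n and match x^{r+n}. The recurrence is
  D(n) a_n + 2 a_{n-1} + 1 a_{n-2} = 0,  where D(n) = (r+n)(r+n-1) + (0)(r+n) + (6/25).
  a_n = [-2 a_{n-1} - 1 a_{n-2}] / D(n).
Since the indicial polynomial factors as (r - r_1)(r - r_2), D(n) = (r_1 + n - r_1)(r_1 + n - r_2) = n(n + 1/5).
Evaluating step by step (a_0 = 1):
  n = 1: D(1) = 1(1 + 1/5) = 6/5; numerator = -2(1) = -2; a_1 = (-2)/(6/5) = -5/3
  n = 2: D(2) = 2(2 + 1/5) = 22/5; numerator = -2(-5/3) - 1(1) = 7/3; a_2 = (7/3)/(22/5) = 35/66
  n = 3: D(3) = 3(3 + 1/5) = 48/5; numerator = -2(35/66) - 1(-5/3) = 20/33; a_3 = (20/33)/(48/5) = 25/396
  n = 4: D(4) = 4(4 + 1/5) = 84/5; numerator = -2(25/396) - 1(35/66) = -65/99; a_4 = (-65/99)/(84/5) = -325/8316
  n = 5: D(5) = 5(5 + 1/5) = 26; numerator = -2(-325/8316) - 1(25/396) = 125/8316; a_5 = (125/8316)/(26) = 125/216216

r = 3/5; a_0 = 1; a_1 = -5/3; a_2 = 35/66; a_3 = 25/396; a_4 = -325/8316; a_5 = 125/216216


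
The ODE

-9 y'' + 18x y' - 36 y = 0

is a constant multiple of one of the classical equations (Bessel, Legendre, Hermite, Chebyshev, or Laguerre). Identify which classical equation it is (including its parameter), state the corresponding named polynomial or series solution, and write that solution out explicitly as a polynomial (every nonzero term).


All three coefficients share the factor -9; dividing through by -9 gives  y'' - 2x y' + 4 y = 0.
This matches the Hermite equation y'' - 2x y' + 2n y = 0 with 2n = 4, so n = 2; the polynomial solution is H_2(x).
With y = sum_k a_k x^k, matching x^k gives (k+2)(k+1) a_{k+2} = 2(k - n) a_k = 2(k - 2) a_k. The right side vanishes at k = 2, so the series with the parity of 2 terminates at degree 2.
Standard normalization: leading coefficient of H_n is 2^n, so a_2 = 2^2 = 4. Work downward with a_k = (k+1)(k+2) a_{k+2} / (2(k - n)):
  a_0 = (1)(2)(4) / (2(0 - 2)) = 8/(-4) = -2
Hence H_2(x) = 4 x^2 - 2.

H_2(x); series = 4 x^2 - 2


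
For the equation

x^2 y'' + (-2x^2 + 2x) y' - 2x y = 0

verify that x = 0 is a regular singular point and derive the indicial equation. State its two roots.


Divide by x^2 to reach normal form y'' + P_1(x) y' + P_2(x) y = 0 with P_1(x) = -2 + 2/x and P_2(x) = -2/x.
x = 0 is a singular point because the y'-coefficient -2 + 2/x has a pole at x = 0 and the y-coefficient -2/x has a pole at x = 0.
It is a regular singular point because x P_1(x) = p(x) = 2 - 2x and x^2 P_2(x) = q(x) = -2x are polynomials, hence analytic at x = 0.
p(0) = 2,  q(0) = 0.
Indicial equation: r(r-1) + p(0) r + q(0) = 0, i.e. r^2 + (p(0) - 1) r + q(0) = 0, i.e. r^2 + 1 r = 0.
Discriminant: (1)^2 - 4(0) = 1, so r = (-1 ± 1)/2.
Solving: r_1 = 0, r_2 = -1.

indicial: r^2 + 1 r = 0; roots r_1 = 0, r_2 = -1


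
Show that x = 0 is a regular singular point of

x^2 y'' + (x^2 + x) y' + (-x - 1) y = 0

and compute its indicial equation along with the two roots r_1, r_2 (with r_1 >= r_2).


Divide by x^2 to reach normal form y'' + P_1(x) y' + P_2(x) y = 0 with P_1(x) = 1 + 1/x and P_2(x) = -1/x - 1/x^2.
x = 0 is a singular point because the y'-coefficient 1 + 1/x has a pole at x = 0 and the y-coefficient -1/x - 1/x^2 has a pole at x = 0.
It is a regular singular point because x P_1(x) = p(x) = x + 1 and x^2 P_2(x) = q(x) = -x - 1 are polynomials, hence analytic at x = 0.
p(0) = 1,  q(0) = -1.
Indicial equation: r(r-1) + p(0) r + q(0) = 0, i.e. r^2 + (p(0) - 1) r + q(0) = 0, i.e. r^2 - 1 = 0.
Discriminant: (0)^2 - 4(-1) = 4, so r = (0 ± 2)/2.
Solving: r_1 = 1, r_2 = -1.

indicial: r^2 - 1 = 0; roots r_1 = 1, r_2 = -1


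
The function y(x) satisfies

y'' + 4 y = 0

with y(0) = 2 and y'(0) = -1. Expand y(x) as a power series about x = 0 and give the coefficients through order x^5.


Ansatz: y(x) = sum_{n>=0} a_n x^n, so y'(x) = sum_{n>=1} n a_n x^(n-1) and y''(x) = sum_{n>=2} n(n-1) a_n x^(n-2).
Substitute into P(x) y'' + Q(x) y' + R(x) y = 0 with P(x) = 1, Q(x) = 0, R(x) = 4, and match powers of x.
Initial conditions: a_0 = 2, a_1 = -1.
Setting the coefficient of each power of x to zero and solving order by order (substituting the coefficients already found):
  x^0: 2 a_2 + 4 a_0 = 0  ->  2 a_2 = -4 a_0 = -8  ->  a_2 = -4
  x^1: 6 a_3 + 4 a_1 = 0  ->  6 a_3 = -4 a_1 = 4  ->  a_3 = 2/3
  x^2: 12 a_4 + 4 a_2 = 0  ->  12 a_4 = -4 a_2 = 16  ->  a_4 = 4/3
  x^3: 20 a_5 + 4 a_3 = 0  ->  20 a_5 = -4 a_3 = -8/3  ->  a_5 = -2/15
Truncated series: y(x) = 2 - x - 4 x^2 + (2/3) x^3 + (4/3) x^4 - (2/15) x^5 + O(x^6).

a_0 = 2; a_1 = -1; a_2 = -4; a_3 = 2/3; a_4 = 4/3; a_5 = -2/15


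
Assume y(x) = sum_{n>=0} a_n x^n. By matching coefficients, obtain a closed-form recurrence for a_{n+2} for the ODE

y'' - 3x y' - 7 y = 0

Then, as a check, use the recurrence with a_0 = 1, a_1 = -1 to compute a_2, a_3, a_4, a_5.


Substitute y = sum_n a_n x^n.
y''(x) has coefficient (n+2)(n+1) a_{n+2} at x^n;
-3 x y'(x) has coefficient -3 n a_n at x^n (shift);
-7 y(x) has coefficient -7 a_n at x^n.
Matching x^n: (n+2)(n+1) a_{n+2} + (-3n - 7) a_n = 0.
Thus a_{n+2} = (3n + 7) / ((n+1)(n+2)) * a_n.

Check with a_0 = 1, a_1 = -1 (apply the recurrence for n = 0, 1, 2, 3): a_0 = 1, a_1 = -1, a_2 = 7/2, a_3 = -5/3, a_4 = 91/24, a_5 = -4/3.

a_(n+2) = (3n + 7) / ((n+1)(n+2)) * a_n; check: a_0 = 1, a_1 = -1, a_2 = 7/2, a_3 = -5/3, a_4 = 91/24, a_5 = -4/3


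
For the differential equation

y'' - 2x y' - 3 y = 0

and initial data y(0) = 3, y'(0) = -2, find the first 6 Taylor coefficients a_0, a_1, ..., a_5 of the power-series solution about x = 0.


Ansatz: y(x) = sum_{n>=0} a_n x^n, so y'(x) = sum_{n>=1} n a_n x^(n-1) and y''(x) = sum_{n>=2} n(n-1) a_n x^(n-2).
Substitute into P(x) y'' + Q(x) y' + R(x) y = 0 with P(x) = 1, Q(x) = -2x, R(x) = -3, and match powers of x.
Initial conditions: a_0 = 3, a_1 = -2.
Setting the coefficient of each power of x to zero and solving order by order (substituting the coefficients already found):
  x^0: 2 a_2 - 3 a_0 = 0  ->  2 a_2 = 3 a_0 = 9  ->  a_2 = 9/2
  x^1: 6 a_3 - 5 a_1 = 0  ->  6 a_3 = 5 a_1 = -10  ->  a_3 = -5/3
  x^2: 12 a_4 - 7 a_2 = 0  ->  12 a_4 = 7 a_2 = 63/2  ->  a_4 = 21/8
  x^3: 20 a_5 - 9 a_3 = 0  ->  20 a_5 = 9 a_3 = -15  ->  a_5 = -3/4
Truncated series: y(x) = 3 - 2 x + (9/2) x^2 - (5/3) x^3 + (21/8) x^4 - (3/4) x^5 + O(x^6).

a_0 = 3; a_1 = -2; a_2 = 9/2; a_3 = -5/3; a_4 = 21/8; a_5 = -3/4


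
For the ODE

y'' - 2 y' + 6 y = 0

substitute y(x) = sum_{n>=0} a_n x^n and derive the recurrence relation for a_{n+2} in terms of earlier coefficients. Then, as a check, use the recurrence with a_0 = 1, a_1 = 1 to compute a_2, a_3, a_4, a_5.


Substitute y = sum_n a_n x^n.
y''(x) has coefficient (n+2)(n+1) a_{n+2} at x^n;
-2 y'(x) has coefficient -2 (n+1) a_{n+1} at x^n;
6 y(x) has coefficient 6 a_n at x^n.
Matching x^n: (n+2)(n+1) a_{n+2} - 2 (n+1) a_{n+1} + 6 a_n = 0.
Thus a_{n+2} = [2 (n+1) a_{n+1} - 6 a_n] / ((n+1)(n+2)).

Check with a_0 = 1, a_1 = 1 (apply the recurrence for n = 0, 1, 2, 3): a_0 = 1, a_1 = 1, a_2 = -2, a_3 = -7/3, a_4 = -1/6, a_5 = 19/30.

a_(n+2) = [2 (n+1) a_(n+1) - 6 a_n] / ((n+1)(n+2)); check: a_0 = 1, a_1 = 1, a_2 = -2, a_3 = -7/3, a_4 = -1/6, a_5 = 19/30


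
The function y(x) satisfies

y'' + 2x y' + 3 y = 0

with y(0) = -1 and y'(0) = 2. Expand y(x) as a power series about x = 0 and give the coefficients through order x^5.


Ansatz: y(x) = sum_{n>=0} a_n x^n, so y'(x) = sum_{n>=1} n a_n x^(n-1) and y''(x) = sum_{n>=2} n(n-1) a_n x^(n-2).
Substitute into P(x) y'' + Q(x) y' + R(x) y = 0 with P(x) = 1, Q(x) = 2x, R(x) = 3, and match powers of x.
Initial conditions: a_0 = -1, a_1 = 2.
Setting the coefficient of each power of x to zero and solving order by order (substituting the coefficients already found):
  x^0: 2 a_2 + 3 a_0 = 0  ->  2 a_2 = -3 a_0 = 3  ->  a_2 = 3/2
  x^1: 6 a_3 + 5 a_1 = 0  ->  6 a_3 = -5 a_1 = -10  ->  a_3 = -5/3
  x^2: 12 a_4 + 7 a_2 = 0  ->  12 a_4 = -7 a_2 = -21/2  ->  a_4 = -7/8
  x^3: 20 a_5 + 9 a_3 = 0  ->  20 a_5 = -9 a_3 = 15  ->  a_5 = 3/4
Truncated series: y(x) = -1 + 2 x + (3/2) x^2 - (5/3) x^3 - (7/8) x^4 + (3/4) x^5 + O(x^6).

a_0 = -1; a_1 = 2; a_2 = 3/2; a_3 = -5/3; a_4 = -7/8; a_5 = 3/4


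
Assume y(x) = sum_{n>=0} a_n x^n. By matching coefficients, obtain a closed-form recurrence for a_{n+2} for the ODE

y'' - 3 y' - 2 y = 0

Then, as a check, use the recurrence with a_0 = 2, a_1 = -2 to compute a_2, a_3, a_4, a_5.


Substitute y = sum_n a_n x^n.
y''(x) has coefficient (n+2)(n+1) a_{n+2} at x^n;
-3 y'(x) has coefficient -3 (n+1) a_{n+1} at x^n;
-2 y(x) has coefficient -2 a_n at x^n.
Matching x^n: (n+2)(n+1) a_{n+2} - 3 (n+1) a_{n+1} - 2 a_n = 0.
Thus a_{n+2} = [3 (n+1) a_{n+1} + 2 a_n] / ((n+1)(n+2)).

Check with a_0 = 2, a_1 = -2 (apply the recurrence for n = 0, 1, 2, 3): a_0 = 2, a_1 = -2, a_2 = -1, a_3 = -5/3, a_4 = -17/12, a_5 = -61/60.

a_(n+2) = [3 (n+1) a_(n+1) + 2 a_n] / ((n+1)(n+2)); check: a_0 = 2, a_1 = -2, a_2 = -1, a_3 = -5/3, a_4 = -17/12, a_5 = -61/60


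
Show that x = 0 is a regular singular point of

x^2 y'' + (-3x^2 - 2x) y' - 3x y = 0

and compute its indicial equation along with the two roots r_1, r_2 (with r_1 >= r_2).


Divide by x^2 to reach normal form y'' + P_1(x) y' + P_2(x) y = 0 with P_1(x) = -3 - 2/x and P_2(x) = -3/x.
x = 0 is a singular point because the y'-coefficient -3 - 2/x has a pole at x = 0 and the y-coefficient -3/x has a pole at x = 0.
It is a regular singular point because x P_1(x) = p(x) = -3x - 2 and x^2 P_2(x) = q(x) = -3x are polynomials, hence analytic at x = 0.
p(0) = -2,  q(0) = 0.
Indicial equation: r(r-1) + p(0) r + q(0) = 0, i.e. r^2 + (p(0) - 1) r + q(0) = 0, i.e. r^2 - 3 r = 0.
Discriminant: (-3)^2 - 4(0) = 9, so r = (3 ± 3)/2.
Solving: r_1 = 3, r_2 = 0.

indicial: r^2 - 3 r = 0; roots r_1 = 3, r_2 = 0


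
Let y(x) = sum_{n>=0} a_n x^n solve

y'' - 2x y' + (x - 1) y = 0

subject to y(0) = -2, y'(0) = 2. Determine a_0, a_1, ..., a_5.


Ansatz: y(x) = sum_{n>=0} a_n x^n, so y'(x) = sum_{n>=1} n a_n x^(n-1) and y''(x) = sum_{n>=2} n(n-1) a_n x^(n-2).
Substitute into P(x) y'' + Q(x) y' + R(x) y = 0 with P(x) = 1, Q(x) = -2x, R(x) = x - 1, and match powers of x.
Initial conditions: a_0 = -2, a_1 = 2.
Setting the coefficient of each power of x to zero and solving order by order (substituting the coefficients already found):
  x^0: 2 a_2 - a_0 = 0  ->  2 a_2 = a_0 = -2  ->  a_2 = -1
  x^1: 6 a_3 - 3 a_1 + a_0 = 0  ->  6 a_3 = 3 a_1 - a_0 = 8  ->  a_3 = 4/3
  x^2: 12 a_4 - 5 a_2 + a_1 = 0  ->  12 a_4 = 5 a_2 - a_1 = -7  ->  a_4 = -7/12
  x^3: 20 a_5 - 7 a_3 + a_2 = 0  ->  20 a_5 = 7 a_3 - a_2 = 31/3  ->  a_5 = 31/60
Truncated series: y(x) = -2 + 2 x - x^2 + (4/3) x^3 - (7/12) x^4 + (31/60) x^5 + O(x^6).

a_0 = -2; a_1 = 2; a_2 = -1; a_3 = 4/3; a_4 = -7/12; a_5 = 31/60


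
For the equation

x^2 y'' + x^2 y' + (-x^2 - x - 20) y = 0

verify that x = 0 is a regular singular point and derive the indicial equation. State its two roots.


Divide by x^2 to reach normal form y'' + P_1(x) y' + P_2(x) y = 0 with P_1(x) = 1 and P_2(x) = -1 - 1/x - 20/x^2.
x = 0 is a singular point because the y-coefficient -1 - 1/x - 20/x^2 has a pole at x = 0.
It is a regular singular point because x P_1(x) = p(x) = x and x^2 P_2(x) = q(x) = -x^2 - x - 20 are polynomials, hence analytic at x = 0.
p(0) = 0,  q(0) = -20.
Indicial equation: r(r-1) + p(0) r + q(0) = 0, i.e. r^2 + (p(0) - 1) r + q(0) = 0, i.e. r^2 - 1 r - 20 = 0.
Discriminant: (-1)^2 - 4(-20) = 81, so r = (1 ± 9)/2.
Solving: r_1 = 5, r_2 = -4.

indicial: r^2 - 1 r - 20 = 0; roots r_1 = 5, r_2 = -4


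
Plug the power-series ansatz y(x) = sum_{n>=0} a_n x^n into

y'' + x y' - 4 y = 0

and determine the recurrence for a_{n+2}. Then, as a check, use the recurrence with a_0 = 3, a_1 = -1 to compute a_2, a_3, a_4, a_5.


Substitute y = sum_n a_n x^n.
y''(x) has coefficient (n+2)(n+1) a_{n+2} at x^n;
x y'(x) has coefficient n a_n at x^n (shift);
-4 y(x) has coefficient -4 a_n at x^n.
Matching x^n: (n+2)(n+1) a_{n+2} + (n - 4) a_n = 0.
Thus a_{n+2} = (-n + 4) / ((n+1)(n+2)) * a_n.

Check with a_0 = 3, a_1 = -1 (apply the recurrence for n = 0, 1, 2, 3): a_0 = 3, a_1 = -1, a_2 = 6, a_3 = -1/2, a_4 = 1, a_5 = -1/40.

a_(n+2) = (-n + 4) / ((n+1)(n+2)) * a_n; check: a_0 = 3, a_1 = -1, a_2 = 6, a_3 = -1/2, a_4 = 1, a_5 = -1/40


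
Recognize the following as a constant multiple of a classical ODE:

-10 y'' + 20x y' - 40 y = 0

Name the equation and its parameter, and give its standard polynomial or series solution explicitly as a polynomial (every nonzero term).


All three coefficients share the factor -10; dividing through by -10 gives  y'' - 2x y' + 4 y = 0.
This matches the Hermite equation y'' - 2x y' + 2n y = 0 with 2n = 4, so n = 2; the polynomial solution is H_2(x).
With y = sum_k a_k x^k, matching x^k gives (k+2)(k+1) a_{k+2} = 2(k - n) a_k = 2(k - 2) a_k. The right side vanishes at k = 2, so the series with the parity of 2 terminates at degree 2.
Standard normalization: leading coefficient of H_n is 2^n, so a_2 = 2^2 = 4. Work downward with a_k = (k+1)(k+2) a_{k+2} / (2(k - n)):
  a_0 = (1)(2)(4) / (2(0 - 2)) = 8/(-4) = -2
Hence H_2(x) = 4 x^2 - 2.

H_2(x); series = 4 x^2 - 2


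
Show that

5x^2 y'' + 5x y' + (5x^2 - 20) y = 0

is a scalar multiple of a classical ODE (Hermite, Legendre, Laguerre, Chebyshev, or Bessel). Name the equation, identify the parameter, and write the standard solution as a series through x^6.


All three coefficients share the factor 5; dividing through by 5 gives  x^2 y'' + x y' + (x^2 - 4) y = 0.
This matches the Bessel equation x^2 y'' + x y' + (x^2 - nu^2) y = 0 with nu^2 = 4, so nu = 2; the solution bounded at x = 0 is J_2(x).
Frobenius at x = 0: indicial roots ±nu; for r = nu the recurrence k(k + 2nu) c_k = -c_{k-2} gives the standard series J_nu(x) = sum_{k>=0} (-1)^k / (k! (k+nu)!) (x/2)^(2k+nu). Evaluate the first 3 terms:
  k = 0: (-1)^0 / (0! * 2! * 2^2) x^2 = 1/(1*2*4) x^2 = (1/8) x^2
  k = 1: (-1)^1 / (1! * 3! * 2^4) x^4 = -1/(1*6*16) x^4 = (-1/96) x^4
  k = 2: (-1)^2 / (2! * 4! * 2^6) x^6 = 1/(2*24*64) x^6 = (1/3072) x^6
Hence J_2(x) = x^6/3072 - x^4/96 + x^2/8 + ....

J_2(x); series = x^6/3072 - x^4/96 + x^2/8


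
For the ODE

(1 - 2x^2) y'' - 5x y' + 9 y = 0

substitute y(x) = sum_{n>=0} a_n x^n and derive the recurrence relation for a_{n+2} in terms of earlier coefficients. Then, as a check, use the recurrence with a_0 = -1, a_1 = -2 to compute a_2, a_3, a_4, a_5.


Substitute y = sum_n a_n x^n.
(1 - 2 x^2) y'' contributes (n+2)(n+1) a_{n+2} - 2 n(n-1) a_n at x^n.
-5 x y'(x) contributes -5 n a_n at x^n.
9 y(x) contributes 9 a_n at x^n.
Matching x^n: (n+2)(n+1) a_{n+2} + (-2 n(n-1) - 5 n + 9) a_n = 0.
Thus a_{n+2} = (2 n(n-1) + 5 n - 9) / ((n+1)(n+2)) * a_n.

Check with a_0 = -1, a_1 = -2 (apply the recurrence for n = 0, 1, 2, 3): a_0 = -1, a_1 = -2, a_2 = 9/2, a_3 = 4/3, a_4 = 15/8, a_5 = 6/5.

a_(n+2) = (2 n(n-1) + 5 n - 9) / ((n+1)(n+2)) * a_n; check: a_0 = -1, a_1 = -2, a_2 = 9/2, a_3 = 4/3, a_4 = 15/8, a_5 = 6/5


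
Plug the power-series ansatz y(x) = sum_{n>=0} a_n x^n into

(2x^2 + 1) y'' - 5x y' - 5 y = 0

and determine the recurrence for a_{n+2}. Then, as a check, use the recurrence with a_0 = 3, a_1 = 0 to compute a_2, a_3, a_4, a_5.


Substitute y = sum_n a_n x^n.
(1 + 2 x^2) y'' contributes (n+2)(n+1) a_{n+2} + 2 n(n-1) a_n at x^n.
-5 x y'(x) contributes -5 n a_n at x^n.
-5 y(x) contributes -5 a_n at x^n.
Matching x^n: (n+2)(n+1) a_{n+2} + (2 n(n-1) - 5 n - 5) a_n = 0.
Thus a_{n+2} = (-2 n(n-1) + 5 n + 5) / ((n+1)(n+2)) * a_n.

Check with a_0 = 3, a_1 = 0 (apply the recurrence for n = 0, 1, 2, 3): a_0 = 3, a_1 = 0, a_2 = 15/2, a_3 = 0, a_4 = 55/8, a_5 = 0.

a_(n+2) = (-2 n(n-1) + 5 n + 5) / ((n+1)(n+2)) * a_n; check: a_0 = 3, a_1 = 0, a_2 = 15/2, a_3 = 0, a_4 = 55/8, a_5 = 0


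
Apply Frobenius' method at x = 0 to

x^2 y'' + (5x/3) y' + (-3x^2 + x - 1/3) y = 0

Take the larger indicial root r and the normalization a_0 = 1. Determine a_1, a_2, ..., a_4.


Write in Frobenius form y'' + (p(x)/x) y' + (q(x)/x^2) y = 0:
  p(x) = 5/3,  q(x) = -3x^2 + x - 1/3.
Indicial equation: r(r-1) + (5/3) r + (-1/3) = 0 -> roots r_1 = 1/3, r_2 = -1.
Take r = r_1 = 1/3. Let y(x) = x^r sum_{n>=0} a_n x^n with a_0 = 1.
Substitute y = x^r sum a_n x^n and match x^{r+n}. The recurrence is
  D(n) a_n + 1 a_{n-1} - 3 a_{n-2} = 0,  where D(n) = (r+n)(r+n-1) + (5/3)(r+n) + (-1/3).
  a_n = [-1 a_{n-1} + 3 a_{n-2}] / D(n).
Since the indicial polynomial factors as (r - r_1)(r - r_2), D(n) = (r_1 + n - r_1)(r_1 + n - r_2) = n(n + 4/3).
Evaluating step by step (a_0 = 1):
  n = 1: D(1) = 1(1 + 4/3) = 7/3; numerator = -1(1) = -1; a_1 = (-1)/(7/3) = -3/7
  n = 2: D(2) = 2(2 + 4/3) = 20/3; numerator = -1(-3/7) + 3(1) = 24/7; a_2 = (24/7)/(20/3) = 18/35
  n = 3: D(3) = 3(3 + 4/3) = 13; numerator = -1(18/35) + 3(-3/7) = -9/5; a_3 = (-9/5)/(13) = -9/65
  n = 4: D(4) = 4(4 + 4/3) = 64/3; numerator = -1(-9/65) + 3(18/35) = 153/91; a_4 = (153/91)/(64/3) = 459/5824

r = 1/3; a_0 = 1; a_1 = -3/7; a_2 = 18/35; a_3 = -9/65; a_4 = 459/5824


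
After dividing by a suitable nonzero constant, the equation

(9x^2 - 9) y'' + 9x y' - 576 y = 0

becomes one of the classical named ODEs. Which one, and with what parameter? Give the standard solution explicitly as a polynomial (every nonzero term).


All three coefficients share the factor -9; dividing through by -9 gives  (1 - x^2) y'' - x y' + 64 y = 0.
This matches the Chebyshev equation (1 - x^2) y'' - x y' + n^2 y = 0 (note the -x y' term, not -2x y') with n^2 = 64, so n = 8; the polynomial solution is T_8(x).
With y = sum_k a_k x^k, matching x^k gives (k+2)(k+1) a_{k+2} = (k^2 - n^2) a_k = (k - 8)(k + 8) a_k. The right side vanishes at k = 8, so the series with the parity of 8 terminates at degree 8.
Standard normalization: leading coefficient of T_n is 2^(n-1), so a_8 = 2^7 = 128. Work downward with a_k = (k+1)(k+2) a_{k+2} / ((k - 8)(k + 8)):
  a_6 = (7)(8)(128) / ((6 - 8)(6 + 8)) = 7168/(-28) = -256
  a_4 = (5)(6)(-256) / ((4 - 8)(4 + 8)) = -7680/(-48) = 160
  a_2 = (3)(4)(160) / ((2 - 8)(2 + 8)) = 1920/(-60) = -32
  a_0 = (1)(2)(-32) / ((0 - 8)(0 + 8)) = -64/(-64) = 1
Hence T_8(x) = 128 x^8 - 256 x^6 + 160 x^4 - 32 x^2 + 1.

T_8(x); series = 128 x^8 - 256 x^6 + 160 x^4 - 32 x^2 + 1


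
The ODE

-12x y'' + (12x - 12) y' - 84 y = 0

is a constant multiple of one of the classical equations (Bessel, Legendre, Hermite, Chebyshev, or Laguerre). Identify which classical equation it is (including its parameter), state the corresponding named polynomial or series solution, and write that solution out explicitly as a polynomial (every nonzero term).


All three coefficients share the factor -12; dividing through by -12 gives  x y'' + (1 - x) y' + 7 y = 0.
This matches the Laguerre equation x y'' + (1 - x) y' + n y = 0 with n = 7; the polynomial solution is L_7(x).
With y = sum_k a_k x^k, matching x^k gives (k+1)k a_{k+1} + (k+1) a_{k+1} - k a_k + n a_k = 0, i.e. (k+1)^2 a_{k+1} = (k - n) a_k = (k - 7) a_k. The right side vanishes at k = 7, so the series terminates at degree 7.
Standard normalization L_n(0) = 1 gives a_0 = 1. Work upward with a_{k+1} = (k - 7) a_k / (k+1)^2:
  a_1 = (0 - 7)(1) / 1^2 = -7/1 = -7
  a_2 = (1 - 7)(-7) / 2^2 = 42/4 = 21/2
  a_3 = (2 - 7)(21/2) / 3^2 = (-105/2)/9 = -35/6
  a_4 = (3 - 7)(-35/6) / 4^2 = (70/3)/16 = 35/24
  a_5 = (4 - 7)(35/24) / 5^2 = (-35/8)/25 = -7/40
  a_6 = (5 - 7)(-7/40) / 6^2 = (7/20)/36 = 7/720
  a_7 = (6 - 7)(7/720) / 7^2 = (-7/720)/49 = -1/5040
Hence L_7(x) = -x^7/5040 + 7 x^6/720 - 7 x^5/40 + 35 x^4/24 - 35 x^3/6 + 21 x^2/2 - 7 x + 1.

L_7(x); series = -x^7/5040 + 7 x^6/720 - 7 x^5/40 + 35 x^4/24 - 35 x^3/6 + 21 x^2/2 - 7 x + 1


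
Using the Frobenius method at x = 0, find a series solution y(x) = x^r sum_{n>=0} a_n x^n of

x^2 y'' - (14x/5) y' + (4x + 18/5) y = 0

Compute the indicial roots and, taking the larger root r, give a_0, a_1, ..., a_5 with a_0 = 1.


Write in Frobenius form y'' + (p(x)/x) y' + (q(x)/x^2) y = 0:
  p(x) = -14/5,  q(x) = 4x + 18/5.
Indicial equation: r(r-1) + (-14/5) r + (18/5) = 0 -> roots r_1 = 2, r_2 = 9/5.
Take r = r_1 = 2. Let y(x) = x^r sum_{n>=0} a_n x^n with a_0 = 1.
Substitute y = x^r sum a_n x^n and match x^{r+n}. The recurrence is
  D(n) a_n + 4 a_{n-1} = 0,  where D(n) = (r+n)(r+n-1) + (-14/5)(r+n) + (18/5).
  a_n = -4 / D(n) * a_{n-1}.
Since the indicial polynomial factors as (r - r_1)(r - r_2), D(n) = (r_1 + n - r_1)(r_1 + n - r_2) = n(n + 1/5).
Evaluating step by step (a_0 = 1):
  n = 1: D(1) = 1(1 + 1/5) = 6/5; numerator = -4(1) = -4; a_1 = (-4)/(6/5) = -10/3
  n = 2: D(2) = 2(2 + 1/5) = 22/5; numerator = -4(-10/3) = 40/3; a_2 = (40/3)/(22/5) = 100/33
  n = 3: D(3) = 3(3 + 1/5) = 48/5; numerator = -4(100/33) = -400/33; a_3 = (-400/33)/(48/5) = -125/99
  n = 4: D(4) = 4(4 + 1/5) = 84/5; numerator = -4(-125/99) = 500/99; a_4 = (500/99)/(84/5) = 625/2079
  n = 5: D(5) = 5(5 + 1/5) = 26; numerator = -4(625/2079) = -2500/2079; a_5 = (-2500/2079)/(26) = -1250/27027

r = 2; a_0 = 1; a_1 = -10/3; a_2 = 100/33; a_3 = -125/99; a_4 = 625/2079; a_5 = -1250/27027


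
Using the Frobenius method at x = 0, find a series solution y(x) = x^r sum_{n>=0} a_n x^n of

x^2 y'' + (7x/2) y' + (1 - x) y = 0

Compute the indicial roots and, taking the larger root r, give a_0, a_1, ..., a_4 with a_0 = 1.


Write in Frobenius form y'' + (p(x)/x) y' + (q(x)/x^2) y = 0:
  p(x) = 7/2,  q(x) = 1 - x.
Indicial equation: r(r-1) + (7/2) r + (1) = 0 -> roots r_1 = -1/2, r_2 = -2.
Take r = r_1 = -1/2. Let y(x) = x^r sum_{n>=0} a_n x^n with a_0 = 1.
Substitute y = x^r sum a_n x^n and match x^{r+n}. The recurrence is
  D(n) a_n - 1 a_{n-1} = 0,  where D(n) = (r+n)(r+n-1) + (7/2)(r+n) + (1).
  a_n = 1 / D(n) * a_{n-1}.
Since the indicial polynomial factors as (r - r_1)(r - r_2), D(n) = (r_1 + n - r_1)(r_1 + n - r_2) = n(n + 3/2).
Evaluating step by step (a_0 = 1):
  n = 1: D(1) = 1(1 + 3/2) = 5/2; numerator = 1(1) = 1; a_1 = (1)/(5/2) = 2/5
  n = 2: D(2) = 2(2 + 3/2) = 7; numerator = 1(2/5) = 2/5; a_2 = (2/5)/(7) = 2/35
  n = 3: D(3) = 3(3 + 3/2) = 27/2; numerator = 1(2/35) = 2/35; a_3 = (2/35)/(27/2) = 4/945
  n = 4: D(4) = 4(4 + 3/2) = 22; numerator = 1(4/945) = 4/945; a_4 = (4/945)/(22) = 2/10395

r = -1/2; a_0 = 1; a_1 = 2/5; a_2 = 2/35; a_3 = 4/945; a_4 = 2/10395


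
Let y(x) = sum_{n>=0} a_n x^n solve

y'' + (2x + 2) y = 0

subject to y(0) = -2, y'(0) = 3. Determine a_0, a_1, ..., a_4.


Ansatz: y(x) = sum_{n>=0} a_n x^n, so y'(x) = sum_{n>=1} n a_n x^(n-1) and y''(x) = sum_{n>=2} n(n-1) a_n x^(n-2).
Substitute into P(x) y'' + Q(x) y' + R(x) y = 0 with P(x) = 1, Q(x) = 0, R(x) = 2x + 2, and match powers of x.
Initial conditions: a_0 = -2, a_1 = 3.
Setting the coefficient of each power of x to zero and solving order by order (substituting the coefficients already found):
  x^0: 2 a_2 + 2 a_0 = 0  ->  2 a_2 = -2 a_0 = 4  ->  a_2 = 2
  x^1: 6 a_3 + 2 a_1 + 2 a_0 = 0  ->  6 a_3 = -2 a_1 - 2 a_0 = -2  ->  a_3 = -1/3
  x^2: 12 a_4 + 2 a_2 + 2 a_1 = 0  ->  12 a_4 = -2 a_2 - 2 a_1 = -10  ->  a_4 = -5/6
Truncated series: y(x) = -2 + 3 x + 2 x^2 - (1/3) x^3 - (5/6) x^4 + O(x^5).

a_0 = -2; a_1 = 3; a_2 = 2; a_3 = -1/3; a_4 = -5/6


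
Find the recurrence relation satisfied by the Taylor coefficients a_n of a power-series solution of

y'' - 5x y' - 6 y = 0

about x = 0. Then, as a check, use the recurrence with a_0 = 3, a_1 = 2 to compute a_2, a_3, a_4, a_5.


Substitute y = sum_n a_n x^n.
y''(x) has coefficient (n+2)(n+1) a_{n+2} at x^n;
-5 x y'(x) has coefficient -5 n a_n at x^n (shift);
-6 y(x) has coefficient -6 a_n at x^n.
Matching x^n: (n+2)(n+1) a_{n+2} + (-5n - 6) a_n = 0.
Thus a_{n+2} = (5n + 6) / ((n+1)(n+2)) * a_n.

Check with a_0 = 3, a_1 = 2 (apply the recurrence for n = 0, 1, 2, 3): a_0 = 3, a_1 = 2, a_2 = 9, a_3 = 11/3, a_4 = 12, a_5 = 77/20.

a_(n+2) = (5n + 6) / ((n+1)(n+2)) * a_n; check: a_0 = 3, a_1 = 2, a_2 = 9, a_3 = 11/3, a_4 = 12, a_5 = 77/20


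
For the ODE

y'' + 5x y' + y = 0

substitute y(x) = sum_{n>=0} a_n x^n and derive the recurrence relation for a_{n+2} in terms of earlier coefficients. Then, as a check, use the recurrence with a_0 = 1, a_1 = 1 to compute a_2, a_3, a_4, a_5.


Substitute y = sum_n a_n x^n.
y''(x) has coefficient (n+2)(n+1) a_{n+2} at x^n;
5 x y'(x) has coefficient 5 n a_n at x^n (shift);
y(x) has coefficient 1 a_n at x^n.
Matching x^n: (n+2)(n+1) a_{n+2} + (5n + 1) a_n = 0.
Thus a_{n+2} = (-5n - 1) / ((n+1)(n+2)) * a_n.

Check with a_0 = 1, a_1 = 1 (apply the recurrence for n = 0, 1, 2, 3): a_0 = 1, a_1 = 1, a_2 = -1/2, a_3 = -1, a_4 = 11/24, a_5 = 4/5.

a_(n+2) = (-5n - 1) / ((n+1)(n+2)) * a_n; check: a_0 = 1, a_1 = 1, a_2 = -1/2, a_3 = -1, a_4 = 11/24, a_5 = 4/5


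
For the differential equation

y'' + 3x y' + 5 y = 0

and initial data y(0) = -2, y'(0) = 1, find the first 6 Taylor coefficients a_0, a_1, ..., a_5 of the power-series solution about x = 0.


Ansatz: y(x) = sum_{n>=0} a_n x^n, so y'(x) = sum_{n>=1} n a_n x^(n-1) and y''(x) = sum_{n>=2} n(n-1) a_n x^(n-2).
Substitute into P(x) y'' + Q(x) y' + R(x) y = 0 with P(x) = 1, Q(x) = 3x, R(x) = 5, and match powers of x.
Initial conditions: a_0 = -2, a_1 = 1.
Setting the coefficient of each power of x to zero and solving order by order (substituting the coefficients already found):
  x^0: 2 a_2 + 5 a_0 = 0  ->  2 a_2 = -5 a_0 = 10  ->  a_2 = 5
  x^1: 6 a_3 + 8 a_1 = 0  ->  6 a_3 = -8 a_1 = -8  ->  a_3 = -4/3
  x^2: 12 a_4 + 11 a_2 = 0  ->  12 a_4 = -11 a_2 = -55  ->  a_4 = -55/12
  x^3: 20 a_5 + 14 a_3 = 0  ->  20 a_5 = -14 a_3 = 56/3  ->  a_5 = 14/15
Truncated series: y(x) = -2 + x + 5 x^2 - (4/3) x^3 - (55/12) x^4 + (14/15) x^5 + O(x^6).

a_0 = -2; a_1 = 1; a_2 = 5; a_3 = -4/3; a_4 = -55/12; a_5 = 14/15


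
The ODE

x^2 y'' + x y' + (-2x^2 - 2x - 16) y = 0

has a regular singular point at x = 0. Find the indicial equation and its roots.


Divide by x^2 to reach normal form y'' + P_1(x) y' + P_2(x) y = 0 with P_1(x) = 1/x and P_2(x) = -2 - 2/x - 16/x^2.
x = 0 is a singular point because the y'-coefficient 1/x has a pole at x = 0 and the y-coefficient -2 - 2/x - 16/x^2 has a pole at x = 0.
It is a regular singular point because x P_1(x) = p(x) = 1 and x^2 P_2(x) = q(x) = -2x^2 - 2x - 16 are polynomials, hence analytic at x = 0.
p(0) = 1,  q(0) = -16.
Indicial equation: r(r-1) + p(0) r + q(0) = 0, i.e. r^2 + (p(0) - 1) r + q(0) = 0, i.e. r^2 - 16 = 0.
Discriminant: (0)^2 - 4(-16) = 64, so r = (0 ± 8)/2.
Solving: r_1 = 4, r_2 = -4.

indicial: r^2 - 16 = 0; roots r_1 = 4, r_2 = -4


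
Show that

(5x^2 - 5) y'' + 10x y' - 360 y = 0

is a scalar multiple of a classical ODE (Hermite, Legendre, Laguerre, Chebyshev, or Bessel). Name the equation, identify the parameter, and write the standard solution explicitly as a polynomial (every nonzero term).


All three coefficients share the factor -5; dividing through by -5 gives  (1 - x^2) y'' - 2x y' + 72 y = 0.
This matches the Legendre equation (1 - x^2) y'' - 2x y' + n(n+1) y = 0 (note the -2x y' term) with n(n+1) = 72, so n = 8; the polynomial solution is P_8(x).
With y = sum_k a_k x^k, matching x^k gives (k+2)(k+1) a_{k+2} = [k(k+1) - n(n+1)] a_k = (k - 8)(k + 9) a_k. The right side vanishes at k = 8, so the series with the parity of 8 terminates at degree 8.
Standard normalization (P_n(1) = 1): leading coefficient (2n)!/(2^n (n!)^2) = 20922789888000/(256*1625702400) = 6435/128, so a_8 = 6435/128. Work downward with a_k = (k+1)(k+2) a_{k+2} / ((k - 8)(k + 9)):
  a_6 = (7)(8)(6435/128) / ((6 - 8)(6 + 9)) = (45045/16)/(-30) = -3003/32
  a_4 = (5)(6)(-3003/32) / ((4 - 8)(4 + 9)) = (-45045/16)/(-52) = 3465/64
  a_2 = (3)(4)(3465/64) / ((2 - 8)(2 + 9)) = (10395/16)/(-66) = -315/32
  a_0 = (1)(2)(-315/32) / ((0 - 8)(0 + 9)) = (-315/16)/(-72) = 35/128
Hence P_8(x) = 6435 x^8/128 - 3003 x^6/32 + 3465 x^4/64 - 315 x^2/32 + 35/128.

P_8(x); series = 6435 x^8/128 - 3003 x^6/32 + 3465 x^4/64 - 315 x^2/32 + 35/128


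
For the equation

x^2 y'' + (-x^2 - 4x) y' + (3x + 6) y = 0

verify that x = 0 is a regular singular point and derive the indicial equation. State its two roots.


Divide by x^2 to reach normal form y'' + P_1(x) y' + P_2(x) y = 0 with P_1(x) = -1 - 4/x and P_2(x) = 3/x + 6/x^2.
x = 0 is a singular point because the y'-coefficient -1 - 4/x has a pole at x = 0 and the y-coefficient 3/x + 6/x^2 has a pole at x = 0.
It is a regular singular point because x P_1(x) = p(x) = -x - 4 and x^2 P_2(x) = q(x) = 3x + 6 are polynomials, hence analytic at x = 0.
p(0) = -4,  q(0) = 6.
Indicial equation: r(r-1) + p(0) r + q(0) = 0, i.e. r^2 + (p(0) - 1) r + q(0) = 0, i.e. r^2 - 5 r + 6 = 0.
Discriminant: (-5)^2 - 4(6) = 1, so r = (5 ± 1)/2.
Solving: r_1 = 3, r_2 = 2.

indicial: r^2 - 5 r + 6 = 0; roots r_1 = 3, r_2 = 2


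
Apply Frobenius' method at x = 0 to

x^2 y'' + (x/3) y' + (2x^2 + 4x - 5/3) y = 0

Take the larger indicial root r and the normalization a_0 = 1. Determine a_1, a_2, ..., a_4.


Write in Frobenius form y'' + (p(x)/x) y' + (q(x)/x^2) y = 0:
  p(x) = 1/3,  q(x) = 2x^2 + 4x - 5/3.
Indicial equation: r(r-1) + (1/3) r + (-5/3) = 0 -> roots r_1 = 5/3, r_2 = -1.
Take r = r_1 = 5/3. Let y(x) = x^r sum_{n>=0} a_n x^n with a_0 = 1.
Substitute y = x^r sum a_n x^n and match x^{r+n}. The recurrence is
  D(n) a_n + 4 a_{n-1} + 2 a_{n-2} = 0,  where D(n) = (r+n)(r+n-1) + (1/3)(r+n) + (-5/3).
  a_n = [-4 a_{n-1} - 2 a_{n-2}] / D(n).
Since the indicial polynomial factors as (r - r_1)(r - r_2), D(n) = (r_1 + n - r_1)(r_1 + n - r_2) = n(n + 8/3).
Evaluating step by step (a_0 = 1):
  n = 1: D(1) = 1(1 + 8/3) = 11/3; numerator = -4(1) = -4; a_1 = (-4)/(11/3) = -12/11
  n = 2: D(2) = 2(2 + 8/3) = 28/3; numerator = -4(-12/11) - 2(1) = 26/11; a_2 = (26/11)/(28/3) = 39/154
  n = 3: D(3) = 3(3 + 8/3) = 17; numerator = -4(39/154) - 2(-12/11) = 90/77; a_3 = (90/77)/(17) = 90/1309
  n = 4: D(4) = 4(4 + 8/3) = 80/3; numerator = -4(90/1309) - 2(39/154) = -93/119; a_4 = (-93/119)/(80/3) = -279/9520

r = 5/3; a_0 = 1; a_1 = -12/11; a_2 = 39/154; a_3 = 90/1309; a_4 = -279/9520


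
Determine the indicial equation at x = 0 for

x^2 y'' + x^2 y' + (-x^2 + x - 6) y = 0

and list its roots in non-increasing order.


Divide by x^2 to reach normal form y'' + P_1(x) y' + P_2(x) y = 0 with P_1(x) = 1 and P_2(x) = -1 + 1/x - 6/x^2.
x = 0 is a singular point because the y-coefficient -1 + 1/x - 6/x^2 has a pole at x = 0.
It is a regular singular point because x P_1(x) = p(x) = x and x^2 P_2(x) = q(x) = -x^2 + x - 6 are polynomials, hence analytic at x = 0.
p(0) = 0,  q(0) = -6.
Indicial equation: r(r-1) + p(0) r + q(0) = 0, i.e. r^2 + (p(0) - 1) r + q(0) = 0, i.e. r^2 - 1 r - 6 = 0.
Discriminant: (-1)^2 - 4(-6) = 25, so r = (1 ± 5)/2.
Solving: r_1 = 3, r_2 = -2.

indicial: r^2 - 1 r - 6 = 0; roots r_1 = 3, r_2 = -2


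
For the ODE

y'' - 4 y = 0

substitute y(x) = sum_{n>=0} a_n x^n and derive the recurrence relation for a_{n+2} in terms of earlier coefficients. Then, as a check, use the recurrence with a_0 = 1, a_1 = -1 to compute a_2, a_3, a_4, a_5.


Substitute y = sum_n a_n x^n into y'' + (const) y = 0.
y''(x) = sum_{n>=0} (n+2)(n+1) a_{n+2} x^n.
The ODE becomes sum_n [(n+2)(n+1) a_{n+2} - 4 a_n] x^n = 0.
Setting each coefficient to zero gives the recurrence:
  (n+2)(n+1) a_{n+2} - 4 a_n = 0,
  a_{n+2} = 4 / ((n+1)(n+2)) a_n.

Check with a_0 = 1, a_1 = -1 (apply the recurrence for n = 0, 1, 2, 3): a_0 = 1, a_1 = -1, a_2 = 2, a_3 = -2/3, a_4 = 2/3, a_5 = -2/15.

a_{n+2} = 4/((n+1)(n+2)) * a_n; check: a_0 = 1, a_1 = -1, a_2 = 2, a_3 = -2/3, a_4 = 2/3, a_5 = -2/15


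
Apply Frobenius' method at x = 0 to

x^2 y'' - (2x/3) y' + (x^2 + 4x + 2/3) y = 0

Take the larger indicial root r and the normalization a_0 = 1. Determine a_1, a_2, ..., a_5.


Write in Frobenius form y'' + (p(x)/x) y' + (q(x)/x^2) y = 0:
  p(x) = -2/3,  q(x) = x^2 + 4x + 2/3.
Indicial equation: r(r-1) + (-2/3) r + (2/3) = 0 -> roots r_1 = 1, r_2 = 2/3.
Take r = r_1 = 1. Let y(x) = x^r sum_{n>=0} a_n x^n with a_0 = 1.
Substitute y = x^r sum a_n x^n and match x^{r+n}. The recurrence is
  D(n) a_n + 4 a_{n-1} + 1 a_{n-2} = 0,  where D(n) = (r+n)(r+n-1) + (-2/3)(r+n) + (2/3).
  a_n = [-4 a_{n-1} - 1 a_{n-2}] / D(n).
Since the indicial polynomial factors as (r - r_1)(r - r_2), D(n) = (r_1 + n - r_1)(r_1 + n - r_2) = n(n + 1/3).
Evaluating step by step (a_0 = 1):
  n = 1: D(1) = 1(1 + 1/3) = 4/3; numerator = -4(1) = -4; a_1 = (-4)/(4/3) = -3
  n = 2: D(2) = 2(2 + 1/3) = 14/3; numerator = -4(-3) - 1(1) = 11; a_2 = (11)/(14/3) = 33/14
  n = 3: D(3) = 3(3 + 1/3) = 10; numerator = -4(33/14) - 1(-3) = -45/7; a_3 = (-45/7)/(10) = -9/14
  n = 4: D(4) = 4(4 + 1/3) = 52/3; numerator = -4(-9/14) - 1(33/14) = 3/14; a_4 = (3/14)/(52/3) = 9/728
  n = 5: D(5) = 5(5 + 1/3) = 80/3; numerator = -4(9/728) - 1(-9/14) = 54/91; a_5 = (54/91)/(80/3) = 81/3640

r = 1; a_0 = 1; a_1 = -3; a_2 = 33/14; a_3 = -9/14; a_4 = 9/728; a_5 = 81/3640


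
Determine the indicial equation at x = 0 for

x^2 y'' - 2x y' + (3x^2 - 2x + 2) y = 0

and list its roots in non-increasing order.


Divide by x^2 to reach normal form y'' + P_1(x) y' + P_2(x) y = 0 with P_1(x) = -2/x and P_2(x) = 3 - 2/x + 2/x^2.
x = 0 is a singular point because the y'-coefficient -2/x has a pole at x = 0 and the y-coefficient 3 - 2/x + 2/x^2 has a pole at x = 0.
It is a regular singular point because x P_1(x) = p(x) = -2 and x^2 P_2(x) = q(x) = 3x^2 - 2x + 2 are polynomials, hence analytic at x = 0.
p(0) = -2,  q(0) = 2.
Indicial equation: r(r-1) + p(0) r + q(0) = 0, i.e. r^2 + (p(0) - 1) r + q(0) = 0, i.e. r^2 - 3 r + 2 = 0.
Discriminant: (-3)^2 - 4(2) = 1, so r = (3 ± 1)/2.
Solving: r_1 = 2, r_2 = 1.

indicial: r^2 - 3 r + 2 = 0; roots r_1 = 2, r_2 = 1


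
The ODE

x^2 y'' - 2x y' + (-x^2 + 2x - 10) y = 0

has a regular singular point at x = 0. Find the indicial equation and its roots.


Divide by x^2 to reach normal form y'' + P_1(x) y' + P_2(x) y = 0 with P_1(x) = -2/x and P_2(x) = -1 + 2/x - 10/x^2.
x = 0 is a singular point because the y'-coefficient -2/x has a pole at x = 0 and the y-coefficient -1 + 2/x - 10/x^2 has a pole at x = 0.
It is a regular singular point because x P_1(x) = p(x) = -2 and x^2 P_2(x) = q(x) = -x^2 + 2x - 10 are polynomials, hence analytic at x = 0.
p(0) = -2,  q(0) = -10.
Indicial equation: r(r-1) + p(0) r + q(0) = 0, i.e. r^2 + (p(0) - 1) r + q(0) = 0, i.e. r^2 - 3 r - 10 = 0.
Discriminant: (-3)^2 - 4(-10) = 49, so r = (3 ± 7)/2.
Solving: r_1 = 5, r_2 = -2.

indicial: r^2 - 3 r - 10 = 0; roots r_1 = 5, r_2 = -2


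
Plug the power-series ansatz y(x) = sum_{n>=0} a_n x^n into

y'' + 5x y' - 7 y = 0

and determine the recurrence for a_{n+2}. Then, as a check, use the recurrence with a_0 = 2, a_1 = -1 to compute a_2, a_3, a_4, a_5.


Substitute y = sum_n a_n x^n.
y''(x) has coefficient (n+2)(n+1) a_{n+2} at x^n;
5 x y'(x) has coefficient 5 n a_n at x^n (shift);
-7 y(x) has coefficient -7 a_n at x^n.
Matching x^n: (n+2)(n+1) a_{n+2} + (5n - 7) a_n = 0.
Thus a_{n+2} = (-5n + 7) / ((n+1)(n+2)) * a_n.

Check with a_0 = 2, a_1 = -1 (apply the recurrence for n = 0, 1, 2, 3): a_0 = 2, a_1 = -1, a_2 = 7, a_3 = -1/3, a_4 = -7/4, a_5 = 2/15.

a_(n+2) = (-5n + 7) / ((n+1)(n+2)) * a_n; check: a_0 = 2, a_1 = -1, a_2 = 7, a_3 = -1/3, a_4 = -7/4, a_5 = 2/15


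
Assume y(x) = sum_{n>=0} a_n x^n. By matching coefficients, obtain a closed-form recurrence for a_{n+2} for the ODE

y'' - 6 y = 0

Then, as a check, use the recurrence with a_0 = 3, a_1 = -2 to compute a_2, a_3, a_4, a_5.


Substitute y = sum_n a_n x^n into y'' + (const) y = 0.
y''(x) = sum_{n>=0} (n+2)(n+1) a_{n+2} x^n.
The ODE becomes sum_n [(n+2)(n+1) a_{n+2} - 6 a_n] x^n = 0.
Setting each coefficient to zero gives the recurrence:
  (n+2)(n+1) a_{n+2} - 6 a_n = 0,
  a_{n+2} = 6 / ((n+1)(n+2)) a_n.

Check with a_0 = 3, a_1 = -2 (apply the recurrence for n = 0, 1, 2, 3): a_0 = 3, a_1 = -2, a_2 = 9, a_3 = -2, a_4 = 9/2, a_5 = -3/5.

a_{n+2} = 6/((n+1)(n+2)) * a_n; check: a_0 = 3, a_1 = -2, a_2 = 9, a_3 = -2, a_4 = 9/2, a_5 = -3/5


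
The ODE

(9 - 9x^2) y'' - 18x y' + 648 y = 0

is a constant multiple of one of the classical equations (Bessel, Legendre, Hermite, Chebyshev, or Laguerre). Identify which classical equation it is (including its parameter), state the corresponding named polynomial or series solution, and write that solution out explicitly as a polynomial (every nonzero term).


All three coefficients share the factor 9; dividing through by 9 gives  (1 - x^2) y'' - 2x y' + 72 y = 0.
This matches the Legendre equation (1 - x^2) y'' - 2x y' + n(n+1) y = 0 (note the -2x y' term) with n(n+1) = 72, so n = 8; the polynomial solution is P_8(x).
With y = sum_k a_k x^k, matching x^k gives (k+2)(k+1) a_{k+2} = [k(k+1) - n(n+1)] a_k = (k - 8)(k + 9) a_k. The right side vanishes at k = 8, so the series with the parity of 8 terminates at degree 8.
Standard normalization (P_n(1) = 1): leading coefficient (2n)!/(2^n (n!)^2) = 20922789888000/(256*1625702400) = 6435/128, so a_8 = 6435/128. Work downward with a_k = (k+1)(k+2) a_{k+2} / ((k - 8)(k + 9)):
  a_6 = (7)(8)(6435/128) / ((6 - 8)(6 + 9)) = (45045/16)/(-30) = -3003/32
  a_4 = (5)(6)(-3003/32) / ((4 - 8)(4 + 9)) = (-45045/16)/(-52) = 3465/64
  a_2 = (3)(4)(3465/64) / ((2 - 8)(2 + 9)) = (10395/16)/(-66) = -315/32
  a_0 = (1)(2)(-315/32) / ((0 - 8)(0 + 9)) = (-315/16)/(-72) = 35/128
Hence P_8(x) = 6435 x^8/128 - 3003 x^6/32 + 3465 x^4/64 - 315 x^2/32 + 35/128.

P_8(x); series = 6435 x^8/128 - 3003 x^6/32 + 3465 x^4/64 - 315 x^2/32 + 35/128
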